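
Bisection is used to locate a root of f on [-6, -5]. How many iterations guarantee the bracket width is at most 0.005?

8

Width after n steps is 1/2^n. Need 2^n ≥ 1/0.005 = 200.
2^7 = 128 < 200 ≤ 2^8 = 256, so n = 8.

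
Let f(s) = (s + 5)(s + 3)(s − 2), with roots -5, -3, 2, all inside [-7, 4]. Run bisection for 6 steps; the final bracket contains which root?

2

midpoint -1.5: f = -18.375 < 0 → [-1.5, 4]
midpoint 1.25: f = -19.921875 < 0 → [1.25, 4]
midpoint 2.625: f = 26.806641 > 0 → [1.25, 2.625]
midpoint 1.9375: f = -2.1409 < 0 → [1.9375, 2.625]
midpoint 2.28125: f = 10.8152 > 0 → [1.9375, 2.28125]
midpoint 2.109375: f = 3.973 > 0 → [1.9375, 2.109375]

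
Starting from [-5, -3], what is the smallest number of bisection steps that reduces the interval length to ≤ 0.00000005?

Width after n steps is 2/2^n. Need 2^n ≥ 2/0.00000005 = 40000000.
2^25 = 33554432 < 40000000 ≤ 2^26 = 67108864, so n = 26.

26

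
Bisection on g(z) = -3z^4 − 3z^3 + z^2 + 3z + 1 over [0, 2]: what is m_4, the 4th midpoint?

0.875

z = 1 gives g = -1, negative; keep [0, 1]
z = 0.5 gives g = 2.1875, positive; keep [0.5, 1]
z = 0.75 gives g = 1.597656, positive; keep [0.75, 1]
z = 0.875 gives g = 0.6223, positive; keep [0.875, 1]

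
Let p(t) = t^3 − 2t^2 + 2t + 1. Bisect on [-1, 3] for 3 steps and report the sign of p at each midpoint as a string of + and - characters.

m = 1, p(m) = 2 (+); new bracket [-1, 1]
m = 0, p(m) = 1 (+); new bracket [-1, 0]
m = -0.5, p(m) = -0.625 (−); new bracket [-0.5, 0]

++-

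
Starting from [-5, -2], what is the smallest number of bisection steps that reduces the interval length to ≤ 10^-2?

Width after n steps is 3/2^n. Need 2^n ≥ 3/10^-2 = 300.
2^8 = 256 < 300 ≤ 2^9 = 512, so n = 9.

9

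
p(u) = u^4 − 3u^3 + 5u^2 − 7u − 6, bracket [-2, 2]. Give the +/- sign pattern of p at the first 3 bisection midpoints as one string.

u = 0 gives p = -6, negative; keep [-2, 0]
u = -1 gives p = 10, positive; keep [-1, 0]
u = -0.5 gives p = -0.8125, negative; keep [-1, -0.5]

-+-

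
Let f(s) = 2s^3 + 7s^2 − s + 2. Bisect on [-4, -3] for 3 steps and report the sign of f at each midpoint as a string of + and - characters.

midpoint -3.5: f = 5.5 > 0 → [-4, -3.5]
midpoint -3.75: f = -1.28125 < 0 → [-3.75, -3.5]
midpoint -3.625: f = 2.339844 > 0 → [-3.75, -3.625]

+-+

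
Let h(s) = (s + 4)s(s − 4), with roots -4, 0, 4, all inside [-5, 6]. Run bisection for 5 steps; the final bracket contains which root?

4

h(0.5) = -7.875 < 0, so the root lies in [0.5, 6]
h(3.25) = -17.671875 < 0, so the root lies in [3.25, 6]
h(4.625) = 24.931641 > 0, so the root lies in [3.25, 4.625]
h(3.9375) = -1.9534 < 0, so the root lies in [3.9375, 4.625]
h(4.28125) = 9.9715 > 0, so the root lies in [3.9375, 4.28125]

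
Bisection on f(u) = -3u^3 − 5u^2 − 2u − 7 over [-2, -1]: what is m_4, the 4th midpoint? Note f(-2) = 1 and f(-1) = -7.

-1.9375

midpoint -1.5: f = -5.125 < 0 → [-2, -1.5]
midpoint -1.75: f = -2.734375 < 0 → [-2, -1.75]
midpoint -1.875: f = -1.052734 < 0 → [-2, -1.875]
midpoint -1.9375: f = -0.075 < 0 → [-2, -1.9375]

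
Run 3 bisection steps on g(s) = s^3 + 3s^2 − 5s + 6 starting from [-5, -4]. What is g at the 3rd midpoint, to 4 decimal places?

m = -4.5, g(m) = -1.875 (−); new bracket [-4.5, -4]
m = -4.25, g(m) = 4.671875 (+); new bracket [-4.5, -4.25]
m = -4.375, g(m) = 1.556641 (+); new bracket [-4.5, -4.375]

1.5566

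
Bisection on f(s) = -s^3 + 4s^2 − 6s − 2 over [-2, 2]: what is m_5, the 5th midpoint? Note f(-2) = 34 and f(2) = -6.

s = 0 gives f = -2, negative; keep [-2, 0]
s = -1 gives f = 9, positive; keep [-1, 0]
s = -0.5 gives f = 2.125, positive; keep [-0.5, 0]
s = -0.25 gives f = -0.2344, negative; keep [-0.5, -0.25]
s = -0.375 gives f = 0.8652, positive; keep [-0.375, -0.25]

-0.375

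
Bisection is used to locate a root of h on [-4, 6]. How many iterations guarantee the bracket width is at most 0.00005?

18

Width after n steps is 10/2^n. Need 2^n ≥ 10/0.00005 = 200000.
2^17 = 131072 < 200000 ≤ 2^18 = 262144, so n = 18.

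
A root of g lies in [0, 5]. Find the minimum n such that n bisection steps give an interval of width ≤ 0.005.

Width after n steps is 5/2^n. Need 2^n ≥ 5/0.005 = 1000.
2^9 = 512 < 1000 ≤ 2^10 = 1024, so n = 10.

10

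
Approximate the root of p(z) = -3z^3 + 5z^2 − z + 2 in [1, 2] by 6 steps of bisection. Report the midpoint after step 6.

1.703125

z = 1.5 gives p = 1.625, positive; keep [1.5, 2]
z = 1.75 gives p = -0.515625, negative; keep [1.5, 1.75]
z = 1.625 gives p = 0.705078, positive; keep [1.625, 1.75]
z = 1.6875 gives p = 0.1345, positive; keep [1.6875, 1.75]
z = 1.71875 gives p = -0.1803, negative; keep [1.6875, 1.71875]
z = 1.703125 gives p = -0.0204, negative; keep [1.6875, 1.703125]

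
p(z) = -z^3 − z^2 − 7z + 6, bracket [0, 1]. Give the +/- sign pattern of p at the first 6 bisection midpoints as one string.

+-+++-

midpoint 0.5: p = 2.125 > 0 → [0.5, 1]
midpoint 0.75: p = -0.234375 < 0 → [0.5, 0.75]
midpoint 0.625: p = 0.990234 > 0 → [0.625, 0.75]
midpoint 0.6875: p = 0.3899 > 0 → [0.6875, 0.75]
midpoint 0.71875: p = 0.0808 > 0 → [0.71875, 0.75]
midpoint 0.734375: p = -0.076 < 0 → [0.71875, 0.734375]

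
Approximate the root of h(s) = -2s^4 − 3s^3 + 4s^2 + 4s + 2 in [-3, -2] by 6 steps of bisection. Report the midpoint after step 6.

-2.109375

s = -2.5 gives h = -14.25, negative; keep [-2.5, -2]
s = -2.25 gives h = -3.835938, negative; keep [-2.25, -2]
s = -2.125 gives h = -0.432129, negative; keep [-2.125, -2]
s = -2.0625 gives h = 0.8952, positive; keep [-2.125, -2.0625]
s = -2.09375 gives h = 0.2606, positive; keep [-2.125, -2.09375]
s = -2.109375 gives h = -0.0783, negative; keep [-2.109375, -2.09375]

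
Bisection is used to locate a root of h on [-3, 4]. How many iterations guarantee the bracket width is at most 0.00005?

18

Width after n steps is 7/2^n. Need 2^n ≥ 7/0.00005 = 140000.
2^17 = 131072 < 140000 ≤ 2^18 = 262144, so n = 18.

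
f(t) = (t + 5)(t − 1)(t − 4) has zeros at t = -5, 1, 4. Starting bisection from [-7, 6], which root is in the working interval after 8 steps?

midpoint -0.5: f = 30.375 > 0 → [-7, -0.5]
midpoint -3.75: f = 46.015625 > 0 → [-7, -3.75]
midpoint -5.375: f = -22.412109 < 0 → [-5.375, -3.75]
midpoint -4.5625: f = 20.8376 > 0 → [-5.375, -4.5625]
midpoint -4.96875: f = 1.6729 > 0 → [-5.375, -4.96875]
midpoint -5.171875: f = -9.7294 < 0 → [-5.171875, -4.96875]
midpoint -5.0703125: f = -3.8714 < 0 → [-5.0703125, -4.96875]
midpoint -5.01953125: f = -1.0604 < 0 → [-5.01953125, -4.96875]

-5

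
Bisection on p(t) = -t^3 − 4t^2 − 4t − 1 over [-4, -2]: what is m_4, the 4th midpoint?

-2.625

t = -3 gives p = 2, positive; keep [-3, -2]
t = -2.5 gives p = -0.375, negative; keep [-3, -2.5]
t = -2.75 gives p = 0.546875, positive; keep [-2.75, -2.5]
t = -2.625 gives p = 0.0254, positive; keep [-2.625, -2.5]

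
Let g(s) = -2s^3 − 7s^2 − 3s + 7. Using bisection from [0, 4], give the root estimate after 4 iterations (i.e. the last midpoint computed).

0.75

midpoint 2: g = -43 < 0 → [0, 2]
midpoint 1: g = -5 < 0 → [0, 1]
midpoint 0.5: g = 3.5 > 0 → [0.5, 1]
midpoint 0.75: g = -0.0312 < 0 → [0.5, 0.75]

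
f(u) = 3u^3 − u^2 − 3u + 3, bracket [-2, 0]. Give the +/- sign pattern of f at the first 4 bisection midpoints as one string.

u = -1 gives f = 2, positive; keep [-2, -1]
u = -1.5 gives f = -4.875, negative; keep [-1.5, -1]
u = -1.25 gives f = -0.671875, negative; keep [-1.25, -1]
u = -1.125 gives f = 0.8379, positive; keep [-1.25, -1.125]

+--+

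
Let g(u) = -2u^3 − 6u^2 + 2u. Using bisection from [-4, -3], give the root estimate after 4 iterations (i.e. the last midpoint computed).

m = -3.5, g(m) = 5.25 (+); new bracket [-3.5, -3]
m = -3.25, g(m) = -1.21875 (−); new bracket [-3.5, -3.25]
m = -3.375, g(m) = 1.792969 (+); new bracket [-3.375, -3.25]
m = -3.3125, g(m) = 0.2329 (+); new bracket [-3.3125, -3.25]

-3.3125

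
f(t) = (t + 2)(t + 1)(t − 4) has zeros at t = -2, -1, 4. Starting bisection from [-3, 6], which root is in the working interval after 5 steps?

4

f(1.5) = -21.875 < 0, so the root lies in [1.5, 6]
f(3.75) = -6.828125 < 0, so the root lies in [3.75, 6]
f(4.875) = 35.341797 > 0, so the root lies in [3.75, 4.875]
f(4.3125) = 10.4797 > 0, so the root lies in [3.75, 4.3125]
f(4.03125) = 0.9483 > 0, so the root lies in [3.75, 4.03125]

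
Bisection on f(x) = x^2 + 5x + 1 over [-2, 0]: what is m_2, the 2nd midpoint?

-0.5

x = -1 gives f = -3, negative; keep [-1, 0]
x = -0.5 gives f = -1.25, negative; keep [-0.5, 0]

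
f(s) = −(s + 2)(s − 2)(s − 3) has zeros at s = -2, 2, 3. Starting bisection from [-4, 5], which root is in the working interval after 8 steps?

f(0.5) = -9.375 < 0, so the root lies in [-4, 0.5]
f(-1.75) = -4.453125 < 0, so the root lies in [-4, -1.75]
f(-2.875) = 25.060547 > 0, so the root lies in [-2.875, -1.75]
f(-2.3125) = 7.1594 > 0, so the root lies in [-2.3125, -1.75]
f(-2.03125) = 0.6338 > 0, so the root lies in [-2.03125, -1.75]
f(-1.890625) = -2.0811 < 0, so the root lies in [-2.03125, -1.890625]
f(-1.9609375) = -0.7676 < 0, so the root lies in [-2.03125, -1.9609375]
f(-1.99609375) = -0.078 < 0, so the root lies in [-2.03125, -1.99609375]

-2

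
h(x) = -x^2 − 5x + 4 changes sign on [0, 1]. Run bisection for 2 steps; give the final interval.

midpoint 0.5: h = 1.25 > 0 → [0.5, 1]
midpoint 0.75: h = -0.3125 < 0 → [0.5, 0.75]

[0.5, 0.75]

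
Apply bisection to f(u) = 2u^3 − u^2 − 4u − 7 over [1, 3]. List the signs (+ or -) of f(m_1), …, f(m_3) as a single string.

-++

midpoint 2: f = -3 < 0 → [2, 3]
midpoint 2.5: f = 8 > 0 → [2, 2.5]
midpoint 2.25: f = 1.71875 > 0 → [2, 2.25]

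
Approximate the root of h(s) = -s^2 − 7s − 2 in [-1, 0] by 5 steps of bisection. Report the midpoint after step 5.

s = -0.5 gives h = 1.25, positive; keep [-0.5, 0]
s = -0.25 gives h = -0.3125, negative; keep [-0.5, -0.25]
s = -0.375 gives h = 0.484375, positive; keep [-0.375, -0.25]
s = -0.3125 gives h = 0.0898, positive; keep [-0.3125, -0.25]
s = -0.28125 gives h = -0.1104, negative; keep [-0.3125, -0.28125]

-0.28125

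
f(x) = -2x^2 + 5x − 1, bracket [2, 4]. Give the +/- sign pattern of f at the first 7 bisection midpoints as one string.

x = 3 gives f = -4, negative; keep [2, 3]
x = 2.5 gives f = -1, negative; keep [2, 2.5]
x = 2.25 gives f = 0.125, positive; keep [2.25, 2.5]
x = 2.375 gives f = -0.4062, negative; keep [2.25, 2.375]
x = 2.3125 gives f = -0.1328, negative; keep [2.25, 2.3125]
x = 2.28125 gives f = -0.002, negative; keep [2.25, 2.28125]
x = 2.265625 gives f = 0.062, positive; keep [2.265625, 2.28125]

--+---+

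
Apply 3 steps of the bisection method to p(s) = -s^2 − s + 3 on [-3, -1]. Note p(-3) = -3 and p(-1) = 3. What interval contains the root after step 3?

m = -2, p(m) = 1 (+); new bracket [-3, -2]
m = -2.5, p(m) = -0.75 (−); new bracket [-2.5, -2]
m = -2.25, p(m) = 0.1875 (+); new bracket [-2.5, -2.25]

[-2.5, -2.25]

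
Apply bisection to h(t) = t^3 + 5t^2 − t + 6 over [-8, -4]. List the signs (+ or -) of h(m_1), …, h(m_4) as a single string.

-+-+

m = -6, h(m) = -24 (−); new bracket [-6, -4]
m = -5, h(m) = 11 (+); new bracket [-6, -5]
m = -5.5, h(m) = -3.625 (−); new bracket [-5.5, -5]
m = -5.25, h(m) = 4.3594 (+); new bracket [-5.5, -5.25]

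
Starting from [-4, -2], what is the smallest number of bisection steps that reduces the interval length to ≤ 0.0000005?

Width after n steps is 2/2^n. Need 2^n ≥ 2/0.0000005 = 4000000.
2^21 = 2097152 < 4000000 ≤ 2^22 = 4194304, so n = 22.

22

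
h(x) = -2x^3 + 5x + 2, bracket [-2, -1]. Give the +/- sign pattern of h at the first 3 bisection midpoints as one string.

+-+

h(-1.5) = 1.25 > 0, so the root lies in [-1.5, -1]
h(-1.25) = -0.34375 < 0, so the root lies in [-1.5, -1.25]
h(-1.375) = 0.324219 > 0, so the root lies in [-1.375, -1.25]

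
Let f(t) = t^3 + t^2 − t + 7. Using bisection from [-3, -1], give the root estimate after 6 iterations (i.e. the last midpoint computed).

-2.53125

midpoint -2: f = 5 > 0 → [-3, -2]
midpoint -2.5: f = 0.125 > 0 → [-3, -2.5]
midpoint -2.75: f = -3.484375 < 0 → [-2.75, -2.5]
midpoint -2.625: f = -1.5723 < 0 → [-2.625, -2.5]
midpoint -2.5625: f = -0.6975 < 0 → [-2.5625, -2.5]
midpoint -2.53125: f = -0.2798 < 0 → [-2.53125, -2.5]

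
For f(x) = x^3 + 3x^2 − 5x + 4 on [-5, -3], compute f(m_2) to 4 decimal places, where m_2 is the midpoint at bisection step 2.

-3.8750

f(-4) = 8 > 0, so the root lies in [-5, -4]
f(-4.5) = -3.875 < 0, so the root lies in [-4.5, -4]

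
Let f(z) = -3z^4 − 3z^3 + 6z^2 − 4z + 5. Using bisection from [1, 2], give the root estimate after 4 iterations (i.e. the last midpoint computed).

f(1.5) = -12.8125 < 0, so the root lies in [1, 1.5]
f(1.25) = -3.808594 < 0, so the root lies in [1, 1.25]
f(1.125) = -0.983154 < 0, so the root lies in [1, 1.125]
f(1.0625) = 0.1018 > 0, so the root lies in [1.0625, 1.125]

1.0625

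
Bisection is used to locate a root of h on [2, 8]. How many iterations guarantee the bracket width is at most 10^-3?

Width after n steps is 6/2^n. Need 2^n ≥ 6/10^-3 = 6000.
2^12 = 4096 < 6000 ≤ 2^13 = 8192, so n = 13.

13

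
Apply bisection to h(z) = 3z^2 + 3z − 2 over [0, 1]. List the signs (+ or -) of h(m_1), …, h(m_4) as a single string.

midpoint 0.5: h = 0.25 > 0 → [0, 0.5]
midpoint 0.25: h = -1.0625 < 0 → [0.25, 0.5]
midpoint 0.375: h = -0.453125 < 0 → [0.375, 0.5]
midpoint 0.4375: h = -0.1133 < 0 → [0.4375, 0.5]

+---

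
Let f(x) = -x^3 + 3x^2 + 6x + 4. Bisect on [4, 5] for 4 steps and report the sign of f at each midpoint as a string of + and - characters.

m = 4.5, f(m) = 0.625 (+); new bracket [4.5, 5]
m = 4.75, f(m) = -6.984375 (−); new bracket [4.5, 4.75]
m = 4.625, f(m) = -3.009766 (−); new bracket [4.5, 4.625]
m = 4.5625, f(m) = -1.1506 (−); new bracket [4.5, 4.5625]

+---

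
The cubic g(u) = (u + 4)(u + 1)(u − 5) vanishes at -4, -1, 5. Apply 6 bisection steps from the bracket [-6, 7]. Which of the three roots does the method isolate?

m = 0.5, g(m) = -30.375 (−); new bracket [0.5, 7]
m = 3.75, g(m) = -46.015625 (−); new bracket [3.75, 7]
m = 5.375, g(m) = 22.412109 (+); new bracket [3.75, 5.375]
m = 4.5625, g(m) = -20.8376 (−); new bracket [4.5625, 5.375]
m = 4.96875, g(m) = -1.6729 (−); new bracket [4.96875, 5.375]
m = 5.171875, g(m) = 9.7294 (+); new bracket [4.96875, 5.171875]

5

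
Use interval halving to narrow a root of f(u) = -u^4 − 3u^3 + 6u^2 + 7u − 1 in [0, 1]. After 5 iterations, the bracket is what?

u = 0.5 gives f = 3.5625, positive; keep [0, 0.5]
u = 0.25 gives f = 1.074219, positive; keep [0, 0.25]
u = 0.125 gives f = -0.037354, negative; keep [0.125, 0.25]
u = 0.1875 gives f = 0.5024, positive; keep [0.125, 0.1875]
u = 0.15625 gives f = 0.2282, positive; keep [0.125, 0.15625]

[0.125, 0.15625]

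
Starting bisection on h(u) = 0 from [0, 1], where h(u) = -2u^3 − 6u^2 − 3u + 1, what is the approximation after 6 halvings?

h(0.5) = -2.25 < 0, so the root lies in [0, 0.5]
h(0.25) = -0.15625 < 0, so the root lies in [0, 0.25]
h(0.125) = 0.527344 > 0, so the root lies in [0.125, 0.25]
h(0.1875) = 0.2134 > 0, so the root lies in [0.1875, 0.25]
h(0.21875) = 0.0357 > 0, so the root lies in [0.21875, 0.25]
h(0.234375) = -0.0585 < 0, so the root lies in [0.21875, 0.234375]

0.234375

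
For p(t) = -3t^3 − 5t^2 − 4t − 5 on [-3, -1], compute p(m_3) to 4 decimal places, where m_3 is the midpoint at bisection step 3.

p(-2) = 7 > 0, so the root lies in [-2, -1]
p(-1.5) = -0.125 < 0, so the root lies in [-2, -1.5]
p(-1.75) = 2.765625 > 0, so the root lies in [-1.75, -1.5]

2.7656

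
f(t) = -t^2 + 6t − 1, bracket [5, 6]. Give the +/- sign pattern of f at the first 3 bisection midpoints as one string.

f(5.5) = 1.75 > 0, so the root lies in [5.5, 6]
f(5.75) = 0.4375 > 0, so the root lies in [5.75, 6]
f(5.875) = -0.265625 < 0, so the root lies in [5.75, 5.875]

++-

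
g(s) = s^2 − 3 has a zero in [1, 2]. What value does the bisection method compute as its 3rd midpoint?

m = 1.5, g(m) = -0.75 (−); new bracket [1.5, 2]
m = 1.75, g(m) = 0.0625 (+); new bracket [1.5, 1.75]
m = 1.625, g(m) = -0.359375 (−); new bracket [1.625, 1.75]

1.625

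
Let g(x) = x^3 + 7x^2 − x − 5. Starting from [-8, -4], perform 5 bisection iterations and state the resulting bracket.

[-7.125, -7]

midpoint -6: g = 37 > 0 → [-8, -6]
midpoint -7: g = 2 > 0 → [-8, -7]
midpoint -7.5: g = -25.625 < 0 → [-7.5, -7]
midpoint -7.25: g = -10.8906 < 0 → [-7.25, -7]
midpoint -7.125: g = -4.2207 < 0 → [-7.125, -7]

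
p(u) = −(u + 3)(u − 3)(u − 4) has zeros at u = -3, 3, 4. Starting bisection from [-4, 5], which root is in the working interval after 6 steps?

p(0.5) = -30.625 < 0, so the root lies in [-4, 0.5]
p(-1.75) = -34.140625 < 0, so the root lies in [-4, -1.75]
p(-2.875) = -5.048828 < 0, so the root lies in [-4, -2.875]
p(-3.4375) = 20.947 > 0, so the root lies in [-3.4375, -2.875]
p(-3.15625) = 6.8837 > 0, so the root lies in [-3.15625, -2.875]
p(-3.015625) = 0.6594 > 0, so the root lies in [-3.015625, -2.875]

-3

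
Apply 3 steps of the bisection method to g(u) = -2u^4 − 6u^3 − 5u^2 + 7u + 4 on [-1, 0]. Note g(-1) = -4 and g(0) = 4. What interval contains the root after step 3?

[-0.5, -0.375]

u = -0.5 gives g = -0.125, negative; keep [-0.5, 0]
u = -0.25 gives g = 2.023438, positive; keep [-0.5, -0.25]
u = -0.375 gives g = 0.94873, positive; keep [-0.5, -0.375]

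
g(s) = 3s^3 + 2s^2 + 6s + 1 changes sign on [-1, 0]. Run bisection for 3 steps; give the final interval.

m = -0.5, g(m) = -1.875 (−); new bracket [-0.5, 0]
m = -0.25, g(m) = -0.421875 (−); new bracket [-0.25, 0]
m = -0.125, g(m) = 0.275391 (+); new bracket [-0.25, -0.125]

[-0.25, -0.125]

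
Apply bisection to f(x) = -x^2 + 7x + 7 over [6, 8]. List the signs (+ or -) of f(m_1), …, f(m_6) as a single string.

x = 7 gives f = 7, positive; keep [7, 8]
x = 7.5 gives f = 3.25, positive; keep [7.5, 8]
x = 7.75 gives f = 1.1875, positive; keep [7.75, 8]
x = 7.875 gives f = 0.1094, positive; keep [7.875, 8]
x = 7.9375 gives f = -0.4414, negative; keep [7.875, 7.9375]
x = 7.90625 gives f = -0.165, negative; keep [7.875, 7.90625]

++++--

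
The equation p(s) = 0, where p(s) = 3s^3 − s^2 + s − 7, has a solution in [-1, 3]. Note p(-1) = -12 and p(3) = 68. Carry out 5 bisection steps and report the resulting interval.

m = 1, p(m) = -4 (−); new bracket [1, 3]
m = 2, p(m) = 15 (+); new bracket [1, 2]
m = 1.5, p(m) = 2.375 (+); new bracket [1, 1.5]
m = 1.25, p(m) = -1.4531 (−); new bracket [1.25, 1.5]
m = 1.375, p(m) = 0.2832 (+); new bracket [1.25, 1.375]

[1.25, 1.375]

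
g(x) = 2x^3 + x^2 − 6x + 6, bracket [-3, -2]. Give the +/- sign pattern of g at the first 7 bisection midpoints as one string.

-+-+-+-

g(-2.5) = -4 < 0, so the root lies in [-2.5, -2]
g(-2.25) = 1.78125 > 0, so the root lies in [-2.5, -2.25]
g(-2.375) = -0.902344 < 0, so the root lies in [-2.375, -2.25]
g(-2.3125) = 0.4897 > 0, so the root lies in [-2.375, -2.3125]
g(-2.34375) = -0.1935 < 0, so the root lies in [-2.34375, -2.3125]
g(-2.328125) = 0.1513 > 0, so the root lies in [-2.34375, -2.328125]
g(-2.3359375) = -0.0203 < 0, so the root lies in [-2.3359375, -2.328125]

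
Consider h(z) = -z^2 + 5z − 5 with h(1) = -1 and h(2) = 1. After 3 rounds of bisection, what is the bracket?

m = 1.5, h(m) = 0.25 (+); new bracket [1, 1.5]
m = 1.25, h(m) = -0.3125 (−); new bracket [1.25, 1.5]
m = 1.375, h(m) = -0.015625 (−); new bracket [1.375, 1.5]

[1.375, 1.5]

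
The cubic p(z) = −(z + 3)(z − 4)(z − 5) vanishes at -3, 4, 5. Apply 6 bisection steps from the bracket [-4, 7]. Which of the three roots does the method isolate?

-3

z = 1.5 gives p = -39.375, negative; keep [-4, 1.5]
z = -1.25 gives p = -57.421875, negative; keep [-4, -1.25]
z = -2.625 gives p = -18.943359, negative; keep [-4, -2.625]
z = -3.3125 gives p = 18.9954, positive; keep [-3.3125, -2.625]
z = -2.96875 gives p = -1.7354, negative; keep [-3.3125, -2.96875]
z = -3.140625 gives p = 8.1744, positive; keep [-3.140625, -2.96875]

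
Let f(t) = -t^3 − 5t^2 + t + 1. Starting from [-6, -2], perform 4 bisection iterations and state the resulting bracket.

[-5.25, -5]

midpoint -4: f = -19 < 0 → [-6, -4]
midpoint -5: f = -4 < 0 → [-6, -5]
midpoint -5.5: f = 10.625 > 0 → [-5.5, -5]
midpoint -5.25: f = 2.6406 > 0 → [-5.25, -5]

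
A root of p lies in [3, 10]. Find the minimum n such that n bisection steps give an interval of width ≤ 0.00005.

Width after n steps is 7/2^n. Need 2^n ≥ 7/0.00005 = 140000.
2^17 = 131072 < 140000 ≤ 2^18 = 262144, so n = 18.

18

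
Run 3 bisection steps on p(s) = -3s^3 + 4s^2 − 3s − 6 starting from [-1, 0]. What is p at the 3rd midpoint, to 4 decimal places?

1.6973

s = -0.5 gives p = -3.125, negative; keep [-1, -0.5]
s = -0.75 gives p = -0.234375, negative; keep [-1, -0.75]
s = -0.875 gives p = 1.697266, positive; keep [-0.875, -0.75]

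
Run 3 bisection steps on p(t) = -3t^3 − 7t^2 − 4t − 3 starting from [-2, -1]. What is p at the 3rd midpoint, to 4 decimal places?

p(-1.5) = -2.625 < 0, so the root lies in [-2, -1.5]
p(-1.75) = -1.359375 < 0, so the root lies in [-2, -1.75]
p(-1.875) = -0.333984 < 0, so the root lies in [-2, -1.875]

-0.3340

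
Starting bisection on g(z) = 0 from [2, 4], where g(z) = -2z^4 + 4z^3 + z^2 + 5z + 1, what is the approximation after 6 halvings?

z = 3 gives g = -29, negative; keep [2, 3]
z = 2.5 gives g = 4.125, positive; keep [2.5, 3]
z = 2.75 gives g = -8.882812, negative; keep [2.5, 2.75]
z = 2.625 gives g = -1.5942, negative; keep [2.5, 2.625]
z = 2.5625 gives g = 1.4492, positive; keep [2.5625, 2.625]
z = 2.59375 gives g = -0.0251, negative; keep [2.5625, 2.59375]

2.59375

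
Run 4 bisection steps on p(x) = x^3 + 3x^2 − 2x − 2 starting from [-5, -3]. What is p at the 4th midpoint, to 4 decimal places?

p(-4) = -10 < 0, so the root lies in [-4, -3]
p(-3.5) = -1.125 < 0, so the root lies in [-3.5, -3]
p(-3.25) = 1.859375 > 0, so the root lies in [-3.5, -3.25]
p(-3.375) = 0.4785 > 0, so the root lies in [-3.5, -3.375]

0.4785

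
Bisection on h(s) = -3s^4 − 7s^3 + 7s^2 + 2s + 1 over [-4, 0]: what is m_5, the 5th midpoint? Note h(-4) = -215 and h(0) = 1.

-3.125

midpoint -2: h = 33 > 0 → [-4, -2]
midpoint -3: h = 4 > 0 → [-4, -3]
midpoint -3.5: h = -70.3125 < 0 → [-3.5, -3]
midpoint -3.25: h = -25.9648 < 0 → [-3.25, -3]
midpoint -3.125: h = -9.3699 < 0 → [-3.125, -3]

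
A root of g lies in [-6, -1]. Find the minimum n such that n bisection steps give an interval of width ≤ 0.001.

Width after n steps is 5/2^n. Need 2^n ≥ 5/0.001 = 5000.
2^12 = 4096 < 5000 ≤ 2^13 = 8192, so n = 13.

13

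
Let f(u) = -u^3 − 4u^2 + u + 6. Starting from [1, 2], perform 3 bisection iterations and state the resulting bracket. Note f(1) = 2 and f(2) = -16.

u = 1.5 gives f = -4.875, negative; keep [1, 1.5]
u = 1.25 gives f = -0.953125, negative; keep [1, 1.25]
u = 1.125 gives f = 0.638672, positive; keep [1.125, 1.25]

[1.125, 1.25]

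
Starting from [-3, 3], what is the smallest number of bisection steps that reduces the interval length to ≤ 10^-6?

23

Width after n steps is 6/2^n. Need 2^n ≥ 6/10^-6 = 6000000.
2^22 = 4194304 < 6000000 ≤ 2^23 = 8388608, so n = 23.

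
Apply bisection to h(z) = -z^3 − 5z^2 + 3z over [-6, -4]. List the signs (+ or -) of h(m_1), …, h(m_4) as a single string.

midpoint -5: h = -15 < 0 → [-6, -5]
midpoint -5.5: h = -1.375 < 0 → [-6, -5.5]
midpoint -5.75: h = 7.546875 > 0 → [-5.75, -5.5]
midpoint -5.625: h = 2.9004 > 0 → [-5.625, -5.5]

--++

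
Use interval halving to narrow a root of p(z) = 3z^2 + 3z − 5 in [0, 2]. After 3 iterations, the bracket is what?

p(1) = 1 > 0, so the root lies in [0, 1]
p(0.5) = -2.75 < 0, so the root lies in [0.5, 1]
p(0.75) = -1.0625 < 0, so the root lies in [0.75, 1]

[0.75, 1]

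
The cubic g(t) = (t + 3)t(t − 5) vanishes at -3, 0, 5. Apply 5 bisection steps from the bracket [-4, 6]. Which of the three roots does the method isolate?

5

g(1) = -16 < 0, so the root lies in [1, 6]
g(3.5) = -34.125 < 0, so the root lies in [3.5, 6]
g(4.75) = -9.203125 < 0, so the root lies in [4.75, 6]
g(5.375) = 16.8809 > 0, so the root lies in [4.75, 5.375]
g(5.0625) = 2.551 > 0, so the root lies in [4.75, 5.0625]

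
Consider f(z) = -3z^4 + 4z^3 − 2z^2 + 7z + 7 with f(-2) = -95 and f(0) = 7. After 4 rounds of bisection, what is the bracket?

[-0.75, -0.625]

midpoint -1: f = -9 < 0 → [-1, 0]
midpoint -0.5: f = 2.3125 > 0 → [-1, -0.5]
midpoint -0.75: f = -2.011719 < 0 → [-0.75, -0.5]
midpoint -0.625: f = 0.4094 > 0 → [-0.75, -0.625]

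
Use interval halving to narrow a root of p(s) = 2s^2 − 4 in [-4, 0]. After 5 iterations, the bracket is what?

m = -2, p(m) = 4 (+); new bracket [-2, 0]
m = -1, p(m) = -2 (−); new bracket [-2, -1]
m = -1.5, p(m) = 0.5 (+); new bracket [-1.5, -1]
m = -1.25, p(m) = -0.875 (−); new bracket [-1.5, -1.25]
m = -1.375, p(m) = -0.2188 (−); new bracket [-1.5, -1.375]

[-1.5, -1.375]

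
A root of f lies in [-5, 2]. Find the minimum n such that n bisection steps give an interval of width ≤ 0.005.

Width after n steps is 7/2^n. Need 2^n ≥ 7/0.005 = 1400.
2^10 = 1024 < 1400 ≤ 2^11 = 2048, so n = 11.

11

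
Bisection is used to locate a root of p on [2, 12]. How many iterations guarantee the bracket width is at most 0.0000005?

Width after n steps is 10/2^n. Need 2^n ≥ 10/0.0000005 = 20000000.
2^24 = 16777216 < 20000000 ≤ 2^25 = 33554432, so n = 25.

25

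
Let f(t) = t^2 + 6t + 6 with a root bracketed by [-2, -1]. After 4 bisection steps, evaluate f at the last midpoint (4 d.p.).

m = -1.5, f(m) = -0.75 (−); new bracket [-1.5, -1]
m = -1.25, f(m) = 0.0625 (+); new bracket [-1.5, -1.25]
m = -1.375, f(m) = -0.359375 (−); new bracket [-1.375, -1.25]
m = -1.3125, f(m) = -0.1523 (−); new bracket [-1.3125, -1.25]

-0.1523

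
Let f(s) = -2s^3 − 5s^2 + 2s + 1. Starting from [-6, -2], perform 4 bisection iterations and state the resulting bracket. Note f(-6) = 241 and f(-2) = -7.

m = -4, f(m) = 41 (+); new bracket [-4, -2]
m = -3, f(m) = 4 (+); new bracket [-3, -2]
m = -2.5, f(m) = -4 (−); new bracket [-3, -2.5]
m = -2.75, f(m) = -0.7188 (−); new bracket [-3, -2.75]

[-3, -2.75]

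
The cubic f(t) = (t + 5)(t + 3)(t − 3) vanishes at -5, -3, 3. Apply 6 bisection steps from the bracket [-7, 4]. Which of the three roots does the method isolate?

3

m = -1.5, f(m) = -23.625 (−); new bracket [-1.5, 4]
m = 1.25, f(m) = -46.484375 (−); new bracket [1.25, 4]
m = 2.625, f(m) = -16.083984 (−); new bracket [2.625, 4]
m = 3.3125, f(m) = 16.3977 (+); new bracket [2.625, 3.3125]
m = 2.96875, f(m) = -1.4864 (−); new bracket [2.96875, 3.3125]
m = 3.140625, f(m) = 7.0296 (+); new bracket [2.96875, 3.140625]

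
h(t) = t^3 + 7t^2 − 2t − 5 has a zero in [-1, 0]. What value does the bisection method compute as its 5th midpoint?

-0.71875

m = -0.5, h(m) = -2.375 (−); new bracket [-1, -0.5]
m = -0.75, h(m) = 0.015625 (+); new bracket [-0.75, -0.5]
m = -0.625, h(m) = -1.259766 (−); new bracket [-0.75, -0.625]
m = -0.6875, h(m) = -0.6414 (−); new bracket [-0.75, -0.6875]
m = -0.71875, h(m) = -0.3176 (−); new bracket [-0.75, -0.71875]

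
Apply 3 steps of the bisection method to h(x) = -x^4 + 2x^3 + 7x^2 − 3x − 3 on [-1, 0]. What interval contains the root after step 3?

[-0.625, -0.5]

m = -0.5, h(m) = -0.0625 (−); new bracket [-1, -0.5]
m = -0.75, h(m) = 2.027344 (+); new bracket [-0.75, -0.5]
m = -0.625, h(m) = 0.968506 (+); new bracket [-0.625, -0.5]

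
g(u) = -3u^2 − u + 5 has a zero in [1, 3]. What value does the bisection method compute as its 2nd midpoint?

u = 2 gives g = -9, negative; keep [1, 2]
u = 1.5 gives g = -3.25, negative; keep [1, 1.5]

1.5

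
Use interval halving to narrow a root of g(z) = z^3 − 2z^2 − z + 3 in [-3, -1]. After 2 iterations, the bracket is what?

[-1.5, -1]

midpoint -2: g = -11 < 0 → [-2, -1]
midpoint -1.5: g = -3.375 < 0 → [-1.5, -1]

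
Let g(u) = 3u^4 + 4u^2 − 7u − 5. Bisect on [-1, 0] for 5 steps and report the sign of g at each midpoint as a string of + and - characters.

-++++

m = -0.5, g(m) = -0.3125 (−); new bracket [-1, -0.5]
m = -0.75, g(m) = 3.449219 (+); new bracket [-0.75, -0.5]
m = -0.625, g(m) = 1.395264 (+); new bracket [-0.625, -0.5]
m = -0.5625, g(m) = 0.5035 (+); new bracket [-0.5625, -0.5]
m = -0.53125, g(m) = 0.0866 (+); new bracket [-0.53125, -0.5]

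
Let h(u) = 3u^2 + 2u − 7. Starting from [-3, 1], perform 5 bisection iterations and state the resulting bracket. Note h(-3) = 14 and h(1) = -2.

m = -1, h(m) = -6 (−); new bracket [-3, -1]
m = -2, h(m) = 1 (+); new bracket [-2, -1]
m = -1.5, h(m) = -3.25 (−); new bracket [-2, -1.5]
m = -1.75, h(m) = -1.3125 (−); new bracket [-2, -1.75]
m = -1.875, h(m) = -0.2031 (−); new bracket [-2, -1.875]

[-2, -1.875]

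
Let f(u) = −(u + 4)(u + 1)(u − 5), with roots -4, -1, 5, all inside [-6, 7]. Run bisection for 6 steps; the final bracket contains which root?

5

midpoint 0.5: f = 30.375 > 0 → [0.5, 7]
midpoint 3.75: f = 46.015625 > 0 → [3.75, 7]
midpoint 5.375: f = -22.412109 < 0 → [3.75, 5.375]
midpoint 4.5625: f = 20.8376 > 0 → [4.5625, 5.375]
midpoint 4.96875: f = 1.6729 > 0 → [4.96875, 5.375]
midpoint 5.171875: f = -9.7294 < 0 → [4.96875, 5.171875]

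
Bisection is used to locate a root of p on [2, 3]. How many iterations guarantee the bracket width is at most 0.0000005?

21

Width after n steps is 1/2^n. Need 2^n ≥ 1/0.0000005 = 2000000.
2^20 = 1048576 < 2000000 ≤ 2^21 = 2097152, so n = 21.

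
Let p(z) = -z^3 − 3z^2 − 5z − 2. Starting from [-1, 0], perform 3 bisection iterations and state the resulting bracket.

m = -0.5, p(m) = -0.125 (−); new bracket [-1, -0.5]
m = -0.75, p(m) = 0.484375 (+); new bracket [-0.75, -0.5]
m = -0.625, p(m) = 0.197266 (+); new bracket [-0.625, -0.5]

[-0.625, -0.5]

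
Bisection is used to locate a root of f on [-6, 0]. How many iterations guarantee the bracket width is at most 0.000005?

21

Width after n steps is 6/2^n. Need 2^n ≥ 6/0.000005 = 1200000.
2^20 = 1048576 < 1200000 ≤ 2^21 = 2097152, so n = 21.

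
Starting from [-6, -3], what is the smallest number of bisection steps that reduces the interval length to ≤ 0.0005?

Width after n steps is 3/2^n. Need 2^n ≥ 3/0.0005 = 6000.
2^12 = 4096 < 6000 ≤ 2^13 = 8192, so n = 13.

13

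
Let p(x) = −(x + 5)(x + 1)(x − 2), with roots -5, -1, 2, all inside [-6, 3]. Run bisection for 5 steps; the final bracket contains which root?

-5

p(-1.5) = -6.125 < 0, so the root lies in [-6, -1.5]
p(-3.75) = -19.765625 < 0, so the root lies in [-6, -3.75]
p(-4.875) = -3.330078 < 0, so the root lies in [-6, -4.875]
p(-5.4375) = 14.4392 > 0, so the root lies in [-5.4375, -4.875]
p(-5.15625) = 4.6474 > 0, so the root lies in [-5.15625, -4.875]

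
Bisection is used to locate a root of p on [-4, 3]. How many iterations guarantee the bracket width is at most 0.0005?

14

Width after n steps is 7/2^n. Need 2^n ≥ 7/0.0005 = 14000.
2^13 = 8192 < 14000 ≤ 2^14 = 16384, so n = 14.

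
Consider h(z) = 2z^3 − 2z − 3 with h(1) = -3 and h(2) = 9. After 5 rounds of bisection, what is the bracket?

[1.40625, 1.4375]

h(1.5) = 0.75 > 0, so the root lies in [1, 1.5]
h(1.25) = -1.59375 < 0, so the root lies in [1.25, 1.5]
h(1.375) = -0.550781 < 0, so the root lies in [1.375, 1.5]
h(1.4375) = 0.0659 > 0, so the root lies in [1.375, 1.4375]
h(1.40625) = -0.2507 < 0, so the root lies in [1.40625, 1.4375]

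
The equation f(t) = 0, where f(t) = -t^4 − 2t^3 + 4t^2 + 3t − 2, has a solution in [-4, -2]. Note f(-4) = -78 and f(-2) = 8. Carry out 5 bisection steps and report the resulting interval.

midpoint -3: f = -2 < 0 → [-3, -2]
midpoint -2.5: f = 7.6875 > 0 → [-3, -2.5]
midpoint -2.75: f = 4.402344 > 0 → [-3, -2.75]
midpoint -2.875: f = 1.6443 > 0 → [-3, -2.875]
midpoint -2.9375: f = -0.0601 < 0 → [-2.9375, -2.875]

[-2.9375, -2.875]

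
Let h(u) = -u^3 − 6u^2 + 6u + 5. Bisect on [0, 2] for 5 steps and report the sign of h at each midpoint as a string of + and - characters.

h(1) = 4 > 0, so the root lies in [1, 2]
h(1.5) = -2.875 < 0, so the root lies in [1, 1.5]
h(1.25) = 1.171875 > 0, so the root lies in [1.25, 1.5]
h(1.375) = -0.6934 < 0, so the root lies in [1.25, 1.375]
h(1.3125) = 0.2781 > 0, so the root lies in [1.3125, 1.375]

+-+-+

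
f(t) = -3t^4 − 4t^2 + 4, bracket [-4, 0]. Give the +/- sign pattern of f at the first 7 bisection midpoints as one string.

--++-+-

midpoint -2: f = -60 < 0 → [-2, 0]
midpoint -1: f = -3 < 0 → [-1, 0]
midpoint -0.5: f = 2.8125 > 0 → [-1, -0.5]
midpoint -0.75: f = 0.8008 > 0 → [-1, -0.75]
midpoint -0.875: f = -0.821 < 0 → [-0.875, -0.75]
midpoint -0.8125: f = 0.052 > 0 → [-0.875, -0.8125]
midpoint -0.84375: f = -0.3681 < 0 → [-0.84375, -0.8125]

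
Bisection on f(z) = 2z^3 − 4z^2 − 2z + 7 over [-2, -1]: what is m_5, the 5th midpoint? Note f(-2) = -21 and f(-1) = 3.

z = -1.5 gives f = -5.75, negative; keep [-1.5, -1]
z = -1.25 gives f = -0.65625, negative; keep [-1.25, -1]
z = -1.125 gives f = 1.339844, positive; keep [-1.25, -1.125]
z = -1.1875 gives f = 0.3853, positive; keep [-1.25, -1.1875]
z = -1.21875 gives f = -0.1245, negative; keep [-1.21875, -1.1875]

-1.21875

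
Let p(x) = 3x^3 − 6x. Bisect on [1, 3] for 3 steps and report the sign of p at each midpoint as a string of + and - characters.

x = 2 gives p = 12, positive; keep [1, 2]
x = 1.5 gives p = 1.125, positive; keep [1, 1.5]
x = 1.25 gives p = -1.640625, negative; keep [1.25, 1.5]

++-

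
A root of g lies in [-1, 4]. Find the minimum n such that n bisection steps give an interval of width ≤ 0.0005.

Width after n steps is 5/2^n. Need 2^n ≥ 5/0.0005 = 10000.
2^13 = 8192 < 10000 ≤ 2^14 = 16384, so n = 14.

14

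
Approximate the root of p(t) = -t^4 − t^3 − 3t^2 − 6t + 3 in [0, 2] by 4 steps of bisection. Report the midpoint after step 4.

p(1) = -8 < 0, so the root lies in [0, 1]
p(0.5) = -0.9375 < 0, so the root lies in [0, 0.5]
p(0.25) = 1.292969 > 0, so the root lies in [0.25, 0.5]
p(0.375) = 0.2556 > 0, so the root lies in [0.375, 0.5]

0.375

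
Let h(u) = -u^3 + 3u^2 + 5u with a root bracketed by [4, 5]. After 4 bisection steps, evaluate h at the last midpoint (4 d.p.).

midpoint 4.5: h = -7.875 < 0 → [4, 4.5]
midpoint 4.25: h = -1.328125 < 0 → [4, 4.25]
midpoint 4.125: h = 1.482422 > 0 → [4.125, 4.25]
midpoint 4.1875: h = 0.1145 > 0 → [4.1875, 4.25]

0.1145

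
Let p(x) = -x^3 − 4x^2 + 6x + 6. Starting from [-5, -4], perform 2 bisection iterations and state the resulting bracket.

[-5, -4.75]

m = -4.5, p(m) = -10.875 (−); new bracket [-5, -4.5]
m = -4.75, p(m) = -5.578125 (−); new bracket [-5, -4.75]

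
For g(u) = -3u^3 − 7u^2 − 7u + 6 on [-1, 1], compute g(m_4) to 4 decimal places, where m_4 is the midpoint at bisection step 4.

midpoint 0: g = 6 > 0 → [0, 1]
midpoint 0.5: g = 0.375 > 0 → [0.5, 1]
midpoint 0.75: g = -4.453125 < 0 → [0.5, 0.75]
midpoint 0.625: g = -1.8418 < 0 → [0.5, 0.625]

-1.8418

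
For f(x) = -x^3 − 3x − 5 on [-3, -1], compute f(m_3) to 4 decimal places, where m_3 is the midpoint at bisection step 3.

0.7031

f(-2) = 9 > 0, so the root lies in [-2, -1]
f(-1.5) = 2.875 > 0, so the root lies in [-1.5, -1]
f(-1.25) = 0.703125 > 0, so the root lies in [-1.25, -1]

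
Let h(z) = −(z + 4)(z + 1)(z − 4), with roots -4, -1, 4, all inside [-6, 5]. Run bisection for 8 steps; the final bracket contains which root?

4

z = -0.5 gives h = 7.875, positive; keep [-0.5, 5]
z = 2.25 gives h = 35.546875, positive; keep [2.25, 5]
z = 3.625 gives h = 13.224609, positive; keep [3.625, 5]
z = 4.3125 gives h = -13.8, negative; keep [3.625, 4.3125]
z = 3.96875 gives h = 1.2373, positive; keep [3.96875, 4.3125]
z = 4.140625 gives h = -5.8849, negative; keep [3.96875, 4.140625]
z = 4.0546875 gives h = -2.2265, negative; keep [3.96875, 4.0546875]
z = 4.01171875 gives h = -0.4705, negative; keep [3.96875, 4.01171875]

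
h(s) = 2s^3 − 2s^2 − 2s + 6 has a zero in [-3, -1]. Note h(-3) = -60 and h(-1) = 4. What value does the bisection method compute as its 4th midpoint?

m = -2, h(m) = -14 (−); new bracket [-2, -1]
m = -1.5, h(m) = -2.25 (−); new bracket [-1.5, -1]
m = -1.25, h(m) = 1.46875 (+); new bracket [-1.5, -1.25]
m = -1.375, h(m) = -0.2305 (−); new bracket [-1.375, -1.25]

-1.375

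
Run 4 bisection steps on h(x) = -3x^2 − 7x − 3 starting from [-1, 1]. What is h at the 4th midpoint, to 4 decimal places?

0.2031

m = 0, h(m) = -3 (−); new bracket [-1, 0]
m = -0.5, h(m) = -0.25 (−); new bracket [-1, -0.5]
m = -0.75, h(m) = 0.5625 (+); new bracket [-0.75, -0.5]
m = -0.625, h(m) = 0.2031 (+); new bracket [-0.625, -0.5]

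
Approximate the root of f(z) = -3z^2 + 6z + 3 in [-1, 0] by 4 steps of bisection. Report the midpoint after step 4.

-0.4375

f(-0.5) = -0.75 < 0, so the root lies in [-0.5, 0]
f(-0.25) = 1.3125 > 0, so the root lies in [-0.5, -0.25]
f(-0.375) = 0.328125 > 0, so the root lies in [-0.5, -0.375]
f(-0.4375) = -0.1992 < 0, so the root lies in [-0.4375, -0.375]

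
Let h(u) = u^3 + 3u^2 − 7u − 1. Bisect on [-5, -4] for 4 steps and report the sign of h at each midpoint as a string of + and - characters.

+---

u = -4.5 gives h = 0.125, positive; keep [-5, -4.5]
u = -4.75 gives h = -7.234375, negative; keep [-4.75, -4.5]
u = -4.625 gives h = -3.384766, negative; keep [-4.625, -4.5]
u = -4.5625 gives h = -1.5881, negative; keep [-4.5625, -4.5]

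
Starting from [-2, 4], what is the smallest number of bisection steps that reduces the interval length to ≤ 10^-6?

Width after n steps is 6/2^n. Need 2^n ≥ 6/10^-6 = 6000000.
2^22 = 4194304 < 6000000 ≤ 2^23 = 8388608, so n = 23.

23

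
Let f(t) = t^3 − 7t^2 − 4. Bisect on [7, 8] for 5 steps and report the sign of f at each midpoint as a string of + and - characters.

+++-+

t = 7.5 gives f = 24.125, positive; keep [7, 7.5]
t = 7.25 gives f = 9.140625, positive; keep [7, 7.25]
t = 7.125 gives f = 2.345703, positive; keep [7, 7.125]
t = 7.0625 gives f = -0.8826, negative; keep [7.0625, 7.125]
t = 7.09375 gives f = 0.7176, positive; keep [7.0625, 7.09375]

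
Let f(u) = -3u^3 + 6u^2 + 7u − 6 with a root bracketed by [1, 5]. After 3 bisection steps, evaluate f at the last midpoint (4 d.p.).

m = 3, f(m) = -12 (−); new bracket [1, 3]
m = 2, f(m) = 8 (+); new bracket [2, 3]
m = 2.5, f(m) = 2.125 (+); new bracket [2.5, 3]

2.1250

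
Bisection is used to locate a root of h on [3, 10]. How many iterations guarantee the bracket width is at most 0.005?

11

Width after n steps is 7/2^n. Need 2^n ≥ 7/0.005 = 1400.
2^10 = 1024 < 1400 ≤ 2^11 = 2048, so n = 11.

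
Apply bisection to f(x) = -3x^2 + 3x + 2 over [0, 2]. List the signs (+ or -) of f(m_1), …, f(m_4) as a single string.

x = 1 gives f = 2, positive; keep [1, 2]
x = 1.5 gives f = -0.25, negative; keep [1, 1.5]
x = 1.25 gives f = 1.0625, positive; keep [1.25, 1.5]
x = 1.375 gives f = 0.4531, positive; keep [1.375, 1.5]

+-++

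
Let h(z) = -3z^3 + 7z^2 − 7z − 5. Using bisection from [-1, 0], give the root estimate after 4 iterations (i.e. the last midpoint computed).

-0.4375

z = -0.5 gives h = 0.625, positive; keep [-0.5, 0]
z = -0.25 gives h = -2.765625, negative; keep [-0.5, -0.25]
z = -0.375 gives h = -1.232422, negative; keep [-0.5, -0.375]
z = -0.4375 gives h = -0.3464, negative; keep [-0.5, -0.4375]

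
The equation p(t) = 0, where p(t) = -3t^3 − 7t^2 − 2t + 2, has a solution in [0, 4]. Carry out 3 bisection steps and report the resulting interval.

[0, 0.5]

p(2) = -54 < 0, so the root lies in [0, 2]
p(1) = -10 < 0, so the root lies in [0, 1]
p(0.5) = -1.125 < 0, so the root lies in [0, 0.5]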